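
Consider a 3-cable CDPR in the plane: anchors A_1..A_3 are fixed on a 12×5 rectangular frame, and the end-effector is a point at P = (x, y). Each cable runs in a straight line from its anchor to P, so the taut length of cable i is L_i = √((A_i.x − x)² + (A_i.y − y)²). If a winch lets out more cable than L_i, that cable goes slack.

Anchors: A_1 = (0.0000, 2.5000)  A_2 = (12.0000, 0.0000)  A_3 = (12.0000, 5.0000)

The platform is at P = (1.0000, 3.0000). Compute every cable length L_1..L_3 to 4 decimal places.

(1.1180, 11.4018, 11.1803)

L_1 = √((0.0000−1.0000)² + (2.5000−3.0000)²) = 1.1180
L_2 = √((12.0000−1.0000)² + (0.0000−3.0000)²) = 11.4018
L_3 = √((12.0000−1.0000)² + (5.0000−3.0000)²) = 11.1803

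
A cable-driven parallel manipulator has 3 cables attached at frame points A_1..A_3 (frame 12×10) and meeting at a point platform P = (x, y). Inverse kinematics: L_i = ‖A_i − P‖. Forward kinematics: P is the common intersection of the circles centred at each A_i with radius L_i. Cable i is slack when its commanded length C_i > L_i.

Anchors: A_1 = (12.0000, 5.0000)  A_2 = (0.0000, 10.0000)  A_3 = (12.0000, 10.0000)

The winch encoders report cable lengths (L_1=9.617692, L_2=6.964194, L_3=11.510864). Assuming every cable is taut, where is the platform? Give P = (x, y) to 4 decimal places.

(2.5000, 3.5000)

expand ‖A_i−P‖²=L_i² and subtract eq 1 (q_i ≔ ‖A_i‖²−L_i²)
q_1 = 144.0000+25.0000−92.5000 = 76.5000
eq1−eq2 → [24.0000  -10.0000]·P = 25.0000
eq1−eq3 → [0.0000  -10.0000]·P = -35.0000
2×2 solve → P = (2.5000, 3.5000)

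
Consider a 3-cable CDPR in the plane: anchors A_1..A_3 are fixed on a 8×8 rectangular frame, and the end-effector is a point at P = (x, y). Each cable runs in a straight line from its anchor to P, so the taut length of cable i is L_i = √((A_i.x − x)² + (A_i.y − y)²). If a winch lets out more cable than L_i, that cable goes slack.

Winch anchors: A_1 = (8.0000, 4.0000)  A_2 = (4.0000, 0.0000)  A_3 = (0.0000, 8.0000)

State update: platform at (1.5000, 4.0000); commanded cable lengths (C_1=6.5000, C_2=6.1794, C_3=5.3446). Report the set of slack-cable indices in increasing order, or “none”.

cable 1: √((6.5000)²+(0.0000)²)=6.5000, C_1=6.5000: taut
cable 2: √((2.5000)²+(-4.0000)²)=4.7170, C_2=6.1794: slack
cable 3: √((-1.5000)²+(4.0000)²)=4.2720, C_3=5.3446: slack

2, 3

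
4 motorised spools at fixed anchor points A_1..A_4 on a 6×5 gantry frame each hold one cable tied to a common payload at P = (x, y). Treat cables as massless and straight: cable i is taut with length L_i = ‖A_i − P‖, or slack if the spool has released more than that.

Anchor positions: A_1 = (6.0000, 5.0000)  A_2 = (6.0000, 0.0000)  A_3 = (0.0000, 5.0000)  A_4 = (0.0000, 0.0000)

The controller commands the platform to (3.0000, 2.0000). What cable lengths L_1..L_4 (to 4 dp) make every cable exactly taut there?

L_1 = √((6.0000−3.0000)² + (5.0000−2.0000)²) = 4.2426
L_2 = √((6.0000−3.0000)² + (0.0000−2.0000)²) = 3.6056
L_3 = √((0.0000−3.0000)² + (5.0000−2.0000)²) = 4.2426
L_4 = √((0.0000−3.0000)² + (0.0000−2.0000)²) = 3.6056

(4.2426, 3.6056, 4.2426, 3.6056)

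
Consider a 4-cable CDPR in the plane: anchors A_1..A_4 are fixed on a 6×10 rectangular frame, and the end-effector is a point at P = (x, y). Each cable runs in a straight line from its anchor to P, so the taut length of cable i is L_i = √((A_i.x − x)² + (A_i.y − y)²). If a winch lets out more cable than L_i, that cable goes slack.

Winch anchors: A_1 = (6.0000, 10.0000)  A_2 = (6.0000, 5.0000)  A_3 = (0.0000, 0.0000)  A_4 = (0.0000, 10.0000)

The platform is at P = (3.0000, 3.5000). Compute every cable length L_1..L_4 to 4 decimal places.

cable 1: Δx=3.0000, Δy=6.5000; L_1 = √(Δx²+Δy²) = 7.1589
cable 2: Δx=3.0000, Δy=1.5000; L_2 = √(Δx²+Δy²) = 3.3541
cable 3: Δx=-3.0000, Δy=-3.5000; L_3 = √(Δx²+Δy²) = 4.6098
cable 4: Δx=-3.0000, Δy=6.5000; L_4 = √(Δx²+Δy²) = 7.1589

(7.1589, 3.3541, 4.6098, 7.1589)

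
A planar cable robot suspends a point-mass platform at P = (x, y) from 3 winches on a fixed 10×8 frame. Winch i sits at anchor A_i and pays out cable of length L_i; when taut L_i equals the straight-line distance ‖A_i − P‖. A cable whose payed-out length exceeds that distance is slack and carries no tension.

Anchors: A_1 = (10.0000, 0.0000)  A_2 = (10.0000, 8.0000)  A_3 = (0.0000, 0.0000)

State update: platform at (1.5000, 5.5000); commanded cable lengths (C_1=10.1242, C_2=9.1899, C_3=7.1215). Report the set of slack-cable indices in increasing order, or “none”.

i=1: geometric 10.1242 vs commanded 10.1242 ⇒ taut
i=2: geometric 8.8600 vs commanded 9.1899 ⇒ slack
i=3: geometric 5.7009 vs commanded 7.1215 ⇒ slack

2, 3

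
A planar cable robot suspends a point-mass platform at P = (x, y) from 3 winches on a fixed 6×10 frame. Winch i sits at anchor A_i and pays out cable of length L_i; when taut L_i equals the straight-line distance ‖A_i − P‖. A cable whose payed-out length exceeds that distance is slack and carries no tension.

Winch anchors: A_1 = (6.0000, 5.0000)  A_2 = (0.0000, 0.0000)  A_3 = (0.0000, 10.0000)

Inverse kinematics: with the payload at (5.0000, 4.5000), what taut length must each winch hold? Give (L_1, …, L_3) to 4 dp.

L_1 = √((6.0000−5.0000)² + (5.0000−4.5000)²) = 1.1180
L_2 = √((0.0000−5.0000)² + (0.0000−4.5000)²) = 6.7268
L_3 = √((0.0000−5.0000)² + (10.0000−4.5000)²) = 7.4330

(1.1180, 6.7268, 7.4330)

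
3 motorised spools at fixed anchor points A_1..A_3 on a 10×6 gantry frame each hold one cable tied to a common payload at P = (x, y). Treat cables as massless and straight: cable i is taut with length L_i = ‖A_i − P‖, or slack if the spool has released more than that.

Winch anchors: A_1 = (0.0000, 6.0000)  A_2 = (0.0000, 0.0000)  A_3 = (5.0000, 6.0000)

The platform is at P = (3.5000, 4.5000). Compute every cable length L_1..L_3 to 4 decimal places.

(3.8079, 5.7009, 2.1213)

L_1 = √((0.0000−3.5000)² + (6.0000−4.5000)²) = 3.8079
L_2 = √((0.0000−3.5000)² + (0.0000−4.5000)²) = 5.7009
L_3 = √((5.0000−3.5000)² + (6.0000−4.5000)²) = 2.1213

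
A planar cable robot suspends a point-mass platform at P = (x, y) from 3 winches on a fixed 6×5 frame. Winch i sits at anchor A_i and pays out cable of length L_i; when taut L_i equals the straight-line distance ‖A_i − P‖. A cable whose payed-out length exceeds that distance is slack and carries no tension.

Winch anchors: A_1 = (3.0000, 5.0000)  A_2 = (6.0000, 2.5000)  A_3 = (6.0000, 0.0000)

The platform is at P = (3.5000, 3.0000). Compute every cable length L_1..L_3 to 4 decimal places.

cable 1: Δx=-0.5000, Δy=2.0000; L_1 = √(Δx²+Δy²) = 2.0616
cable 2: Δx=2.5000, Δy=-0.5000; L_2 = √(Δx²+Δy²) = 2.5495
cable 3: Δx=2.5000, Δy=-3.0000; L_3 = √(Δx²+Δy²) = 3.9051

(2.0616, 2.5495, 3.9051)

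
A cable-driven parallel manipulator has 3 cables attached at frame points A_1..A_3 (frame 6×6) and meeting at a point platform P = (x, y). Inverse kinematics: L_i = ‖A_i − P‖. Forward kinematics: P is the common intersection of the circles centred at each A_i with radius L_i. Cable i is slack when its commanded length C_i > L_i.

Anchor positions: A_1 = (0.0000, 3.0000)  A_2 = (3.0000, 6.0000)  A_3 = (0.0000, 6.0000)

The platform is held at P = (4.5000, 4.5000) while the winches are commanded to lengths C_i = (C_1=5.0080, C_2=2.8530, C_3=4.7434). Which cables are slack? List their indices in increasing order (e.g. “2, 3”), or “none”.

cable 1: √((-4.5000)²+(-1.5000)²)=4.7434, C_1=5.0080: slack
cable 2: √((-1.5000)²+(1.5000)²)=2.1213, C_2=2.8530: slack
cable 3: √((-4.5000)²+(1.5000)²)=4.7434, C_3=4.7434: taut

1, 2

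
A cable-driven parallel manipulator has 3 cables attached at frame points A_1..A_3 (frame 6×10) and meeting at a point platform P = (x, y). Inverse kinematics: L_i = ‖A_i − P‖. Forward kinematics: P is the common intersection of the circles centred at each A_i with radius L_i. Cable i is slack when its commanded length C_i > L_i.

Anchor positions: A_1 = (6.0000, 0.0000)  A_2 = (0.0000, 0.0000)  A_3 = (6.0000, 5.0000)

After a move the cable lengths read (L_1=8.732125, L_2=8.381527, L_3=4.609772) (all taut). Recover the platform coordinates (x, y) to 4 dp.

(2.5000, 8.0000)

expand ‖A_i−P‖²=L_i² and subtract eq 1 (c_i ≔ ‖A_i‖²−L_i²)
c_1 = 36.0000+0.0000−76.2500 = -40.2500
eq1−eq2 → [12.0000  0.0000]·P = 30.0000
eq1−eq3 → [0.0000  -10.0000]·P = -80.0000
2×2 solve → P = (2.5000, 8.0000)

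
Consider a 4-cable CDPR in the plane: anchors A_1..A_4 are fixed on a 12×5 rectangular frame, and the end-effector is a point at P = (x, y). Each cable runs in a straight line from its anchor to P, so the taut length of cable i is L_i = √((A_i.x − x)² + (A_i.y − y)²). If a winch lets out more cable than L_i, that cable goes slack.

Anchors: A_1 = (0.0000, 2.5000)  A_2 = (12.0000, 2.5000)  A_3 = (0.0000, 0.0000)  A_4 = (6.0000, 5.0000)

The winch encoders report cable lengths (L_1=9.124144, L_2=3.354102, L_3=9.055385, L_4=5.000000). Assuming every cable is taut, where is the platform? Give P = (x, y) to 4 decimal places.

(9.0000, 1.0000)

circle eqns → linear via eq_j − eq_1; set k_j = A_j·A_j − L_j²
k_1 = 0.0000+6.2500−83.2500 = -77.0000
-24.0000·x + 0.0000·y = k_1−k_2 = -216.0000
0.0000·x + 5.0000·y = k_1−k_3 = 5.0000
-12.0000·x − 5.0000·y = k_1−k_4 = -113.0000
solve first two rows → x=9.0000, y=1.0000
check cable 4: ‖A_4−P‖² = 25.0000 ≈ L_4² = 25.0000 ✓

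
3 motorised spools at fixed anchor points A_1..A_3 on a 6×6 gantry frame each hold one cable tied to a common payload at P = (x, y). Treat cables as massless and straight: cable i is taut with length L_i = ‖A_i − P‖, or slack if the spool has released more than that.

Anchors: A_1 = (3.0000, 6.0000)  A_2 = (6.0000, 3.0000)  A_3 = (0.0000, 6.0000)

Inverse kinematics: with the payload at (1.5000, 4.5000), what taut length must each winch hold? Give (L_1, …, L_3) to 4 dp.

cable 1: Δx=1.5000, Δy=1.5000; L_1 = √(Δx²+Δy²) = 2.1213
cable 2: Δx=4.5000, Δy=-1.5000; L_2 = √(Δx²+Δy²) = 4.7434
cable 3: Δx=-1.5000, Δy=1.5000; L_3 = √(Δx²+Δy²) = 2.1213

(2.1213, 4.7434, 2.1213)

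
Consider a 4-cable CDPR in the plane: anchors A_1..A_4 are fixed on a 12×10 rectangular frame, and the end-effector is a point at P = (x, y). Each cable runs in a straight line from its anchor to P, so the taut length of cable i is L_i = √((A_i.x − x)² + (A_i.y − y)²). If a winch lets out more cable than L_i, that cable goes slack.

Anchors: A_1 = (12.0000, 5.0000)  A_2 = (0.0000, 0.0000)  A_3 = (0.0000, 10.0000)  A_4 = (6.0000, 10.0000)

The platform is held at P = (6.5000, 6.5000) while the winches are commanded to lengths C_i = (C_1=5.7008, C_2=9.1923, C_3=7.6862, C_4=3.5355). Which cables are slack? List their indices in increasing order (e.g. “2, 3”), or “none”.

i=1: geometric 5.7009 vs commanded 5.7008 ⇒ taut
i=2: geometric 9.1924 vs commanded 9.1923 ⇒ taut
i=3: geometric 7.3824 vs commanded 7.6862 ⇒ slack
i=4: geometric 3.5355 vs commanded 3.5355 ⇒ taut

3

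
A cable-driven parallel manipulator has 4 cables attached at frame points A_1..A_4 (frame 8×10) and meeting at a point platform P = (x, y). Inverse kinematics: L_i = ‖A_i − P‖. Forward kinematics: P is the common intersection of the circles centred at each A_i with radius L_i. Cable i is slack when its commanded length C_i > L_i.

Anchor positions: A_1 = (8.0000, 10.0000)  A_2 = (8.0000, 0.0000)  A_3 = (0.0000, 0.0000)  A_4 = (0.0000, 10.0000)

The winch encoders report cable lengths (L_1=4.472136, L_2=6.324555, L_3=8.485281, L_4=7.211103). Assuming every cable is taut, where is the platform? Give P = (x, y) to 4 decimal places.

expand ‖A_i−P‖²=L_i² and subtract eq 1 (k_i ≔ ‖A_i‖²−L_i²)
k_1 = 64.0000+100.0000−20.0000 = 144.0000
eq1−eq2 → [0.0000  20.0000]·P = 120.0000
eq1−eq3 → [16.0000  20.0000]·P = 216.0000
eq1−eq4 → [16.0000  0.0000]·P = 96.0000
2×2 solve → P = (6.0000, 6.0000)
check cable 4: ‖A_4−P‖² = 52.0000 ≈ L_4² = 52.0000 ✓

(6.0000, 6.0000)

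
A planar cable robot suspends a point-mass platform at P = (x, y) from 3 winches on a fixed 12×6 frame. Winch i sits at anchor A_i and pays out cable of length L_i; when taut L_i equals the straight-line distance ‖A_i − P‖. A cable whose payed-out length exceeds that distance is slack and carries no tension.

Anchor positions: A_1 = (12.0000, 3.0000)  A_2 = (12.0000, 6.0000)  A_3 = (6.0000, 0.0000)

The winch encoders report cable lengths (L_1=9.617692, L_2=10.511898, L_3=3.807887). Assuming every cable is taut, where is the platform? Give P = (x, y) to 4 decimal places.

(2.5000, 1.5000)

circle eqns → linear via eq_j − eq_1; set c_j = A_j·A_j − L_j²
c_1 = 144.0000+9.0000−92.5000 = 60.5000
0.0000·x − 6.0000·y = c_1−c_2 = -9.0000
12.0000·x + 6.0000·y = c_1−c_3 = 39.0000
solve first two rows → x=2.5000, y=1.5000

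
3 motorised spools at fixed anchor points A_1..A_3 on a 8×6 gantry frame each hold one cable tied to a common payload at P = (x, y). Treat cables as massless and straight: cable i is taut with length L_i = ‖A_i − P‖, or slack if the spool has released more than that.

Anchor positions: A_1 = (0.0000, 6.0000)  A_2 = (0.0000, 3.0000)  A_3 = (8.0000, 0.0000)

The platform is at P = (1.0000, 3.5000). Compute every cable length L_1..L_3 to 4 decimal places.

(2.6926, 1.1180, 7.8262)

cable 1: Δx=-1.0000, Δy=2.5000; L_1 = √(Δx²+Δy²) = 2.6926
cable 2: Δx=-1.0000, Δy=-0.5000; L_2 = √(Δx²+Δy²) = 1.1180
cable 3: Δx=7.0000, Δy=-3.5000; L_3 = √(Δx²+Δy²) = 7.8262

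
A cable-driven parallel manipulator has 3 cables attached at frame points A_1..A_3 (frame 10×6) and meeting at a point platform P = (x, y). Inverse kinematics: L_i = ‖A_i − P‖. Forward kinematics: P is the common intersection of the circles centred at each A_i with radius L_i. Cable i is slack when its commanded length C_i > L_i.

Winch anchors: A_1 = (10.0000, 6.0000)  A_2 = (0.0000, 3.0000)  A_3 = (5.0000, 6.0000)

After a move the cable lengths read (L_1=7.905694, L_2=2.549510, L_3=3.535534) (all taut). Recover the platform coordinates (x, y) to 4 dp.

circle eqns → linear via eq_j − eq_1; set c_j = A_j·A_j − L_j²
c_1 = 100.0000+36.0000−62.5000 = 73.5000
20.0000·x + 6.0000·y = c_1−c_2 = 71.0000
10.0000·x + 0.0000·y = c_1−c_3 = 25.0000
solve first two rows → x=2.5000, y=3.5000

(2.5000, 3.5000)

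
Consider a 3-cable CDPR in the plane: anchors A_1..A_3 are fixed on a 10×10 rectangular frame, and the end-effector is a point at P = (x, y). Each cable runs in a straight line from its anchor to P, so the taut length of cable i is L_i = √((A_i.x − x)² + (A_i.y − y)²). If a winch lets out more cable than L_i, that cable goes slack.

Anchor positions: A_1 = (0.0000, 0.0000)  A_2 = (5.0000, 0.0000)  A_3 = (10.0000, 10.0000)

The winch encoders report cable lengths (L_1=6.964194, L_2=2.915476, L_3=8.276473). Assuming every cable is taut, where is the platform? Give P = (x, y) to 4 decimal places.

(6.5000, 2.5000)

each cable: (A_i−P)·(A_i−P) = L_i²; let q_i = ‖A_i‖²−L_i²
q_1 = 0.0000+0.0000−48.5000 = -48.5000
row 1: -10.0000x + 0.0000y = -65.0000  (q_2=16.5000)
row 2: -20.0000x − 20.0000y = -180.0000  (q_3=131.5000)
Cramer on rows 1–2 → x = 6.5000, y = 2.5000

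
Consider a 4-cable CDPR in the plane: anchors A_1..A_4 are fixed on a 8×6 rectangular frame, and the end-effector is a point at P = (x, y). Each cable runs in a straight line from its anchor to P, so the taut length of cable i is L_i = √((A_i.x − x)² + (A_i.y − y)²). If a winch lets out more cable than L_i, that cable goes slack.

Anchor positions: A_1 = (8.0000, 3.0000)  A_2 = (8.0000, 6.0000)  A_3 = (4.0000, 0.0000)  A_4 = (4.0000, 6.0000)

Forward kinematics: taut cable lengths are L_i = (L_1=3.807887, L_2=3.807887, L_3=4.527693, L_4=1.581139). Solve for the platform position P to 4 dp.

expand ‖A_i−P‖²=L_i² and subtract eq 1 (c_i ≔ ‖A_i‖²−L_i²)
c_1 = 64.0000+9.0000−14.5000 = 58.5000
eq1−eq2 → [0.0000  -6.0000]·P = -27.0000
eq1−eq3 → [8.0000  6.0000]·P = 63.0000
eq1−eq4 → [8.0000  -6.0000]·P = 9.0000
2×2 solve → P = (4.5000, 4.5000)
check cable 4: ‖A_4−P‖² = 2.5000 ≈ L_4² = 2.5000 ✓

(4.5000, 4.5000)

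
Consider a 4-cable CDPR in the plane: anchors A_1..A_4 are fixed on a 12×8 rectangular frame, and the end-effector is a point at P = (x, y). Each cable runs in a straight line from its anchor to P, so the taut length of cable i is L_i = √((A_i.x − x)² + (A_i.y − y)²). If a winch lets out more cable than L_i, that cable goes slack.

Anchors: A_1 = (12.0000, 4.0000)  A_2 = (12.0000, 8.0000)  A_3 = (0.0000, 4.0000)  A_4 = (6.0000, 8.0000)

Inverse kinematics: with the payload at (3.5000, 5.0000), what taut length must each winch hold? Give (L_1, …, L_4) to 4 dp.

L_1 = √((12.0000−3.5000)² + (4.0000−5.0000)²) = 8.5586
L_2 = √((12.0000−3.5000)² + (8.0000−5.0000)²) = 9.0139
L_3 = √((0.0000−3.5000)² + (4.0000−5.0000)²) = 3.6401
L_4 = √((6.0000−3.5000)² + (8.0000−5.0000)²) = 3.9051

(8.5586, 9.0139, 3.6401, 3.9051)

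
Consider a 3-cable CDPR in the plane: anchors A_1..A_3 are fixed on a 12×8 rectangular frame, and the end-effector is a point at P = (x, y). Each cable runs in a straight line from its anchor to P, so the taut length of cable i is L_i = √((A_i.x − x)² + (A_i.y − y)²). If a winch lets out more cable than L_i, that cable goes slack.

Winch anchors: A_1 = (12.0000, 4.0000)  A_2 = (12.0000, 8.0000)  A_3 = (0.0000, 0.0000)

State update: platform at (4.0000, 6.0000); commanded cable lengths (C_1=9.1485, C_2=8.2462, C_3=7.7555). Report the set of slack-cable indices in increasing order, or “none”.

cable 1: L_1 = ‖A_1−P‖ = 8.2462;  C_1 = 9.1485 → slack
cable 2: L_2 = ‖A_2−P‖ = 8.2462;  C_2 = 8.2462 → taut
cable 3: L_3 = ‖A_3−P‖ = 7.2111;  C_3 = 7.7555 → slack

1, 3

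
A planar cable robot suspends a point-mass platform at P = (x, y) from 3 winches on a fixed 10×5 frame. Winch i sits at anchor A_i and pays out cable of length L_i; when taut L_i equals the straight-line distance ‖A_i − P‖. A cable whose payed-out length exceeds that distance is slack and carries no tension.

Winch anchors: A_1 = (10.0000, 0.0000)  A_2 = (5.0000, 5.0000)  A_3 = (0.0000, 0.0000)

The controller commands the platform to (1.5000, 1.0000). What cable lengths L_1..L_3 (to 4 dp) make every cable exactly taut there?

L_1 = √((10.0000−1.5000)² + (0.0000−1.0000)²) = 8.5586
L_2 = √((5.0000−1.5000)² + (5.0000−1.0000)²) = 5.3151
L_3 = √((0.0000−1.5000)² + (0.0000−1.0000)²) = 1.8028

(8.5586, 5.3151, 1.8028)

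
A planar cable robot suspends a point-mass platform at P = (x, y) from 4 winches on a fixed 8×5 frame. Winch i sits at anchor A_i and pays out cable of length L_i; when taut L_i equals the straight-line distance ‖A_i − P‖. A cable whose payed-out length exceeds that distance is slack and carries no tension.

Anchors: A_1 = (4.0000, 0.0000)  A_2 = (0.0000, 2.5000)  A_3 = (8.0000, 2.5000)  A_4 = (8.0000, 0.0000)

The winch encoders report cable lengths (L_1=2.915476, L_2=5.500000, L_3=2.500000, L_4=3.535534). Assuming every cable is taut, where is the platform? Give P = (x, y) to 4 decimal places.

circle eqns → linear via eq_j − eq_1; set k_j = A_j·A_j − L_j²
k_1 = 16.0000+0.0000−8.5000 = 7.5000
8.0000·x − 5.0000·y = k_1−k_2 = 31.5000
-8.0000·x − 5.0000·y = k_1−k_3 = -56.5000
-8.0000·x + 0.0000·y = k_1−k_4 = -44.0000
solve first two rows → x=5.5000, y=2.5000
check cable 4: ‖A_4−P‖² = 12.5000 ≈ L_4² = 12.5000 ✓

(5.5000, 2.5000)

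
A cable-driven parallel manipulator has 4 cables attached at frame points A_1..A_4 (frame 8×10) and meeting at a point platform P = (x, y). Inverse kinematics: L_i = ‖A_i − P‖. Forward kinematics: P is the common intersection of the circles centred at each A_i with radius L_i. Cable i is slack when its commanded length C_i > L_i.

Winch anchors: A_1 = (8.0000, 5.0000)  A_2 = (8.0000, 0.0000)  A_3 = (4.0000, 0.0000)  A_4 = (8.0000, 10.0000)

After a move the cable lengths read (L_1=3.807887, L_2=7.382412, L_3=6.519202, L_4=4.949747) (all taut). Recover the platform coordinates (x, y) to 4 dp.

(4.5000, 6.5000)

circle eqns → linear via eq_j − eq_1; set k_j = A_j·A_j − L_j²
k_1 = 64.0000+25.0000−14.5000 = 74.5000
0.0000·x + 10.0000·y = k_1−k_2 = 65.0000
8.0000·x + 10.0000·y = k_1−k_3 = 101.0000
0.0000·x − 10.0000·y = k_1−k_4 = -65.0000
solve first two rows → x=4.5000, y=6.5000
check cable 4: ‖A_4−P‖² = 24.5000 ≈ L_4² = 24.5000 ✓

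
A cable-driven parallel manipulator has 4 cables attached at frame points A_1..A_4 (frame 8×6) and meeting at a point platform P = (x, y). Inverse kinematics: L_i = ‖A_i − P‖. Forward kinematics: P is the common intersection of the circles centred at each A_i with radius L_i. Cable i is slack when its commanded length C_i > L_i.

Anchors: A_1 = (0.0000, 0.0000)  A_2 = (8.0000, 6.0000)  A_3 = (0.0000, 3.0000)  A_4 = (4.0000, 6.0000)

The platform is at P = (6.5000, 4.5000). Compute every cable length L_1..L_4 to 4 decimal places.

L_1 = √((0.0000−6.5000)² + (0.0000−4.5000)²) = 7.9057
L_2 = √((8.0000−6.5000)² + (6.0000−4.5000)²) = 2.1213
L_3 = √((0.0000−6.5000)² + (3.0000−4.5000)²) = 6.6708
L_4 = √((4.0000−6.5000)² + (6.0000−4.5000)²) = 2.9155

(7.9057, 2.1213, 6.6708, 2.9155)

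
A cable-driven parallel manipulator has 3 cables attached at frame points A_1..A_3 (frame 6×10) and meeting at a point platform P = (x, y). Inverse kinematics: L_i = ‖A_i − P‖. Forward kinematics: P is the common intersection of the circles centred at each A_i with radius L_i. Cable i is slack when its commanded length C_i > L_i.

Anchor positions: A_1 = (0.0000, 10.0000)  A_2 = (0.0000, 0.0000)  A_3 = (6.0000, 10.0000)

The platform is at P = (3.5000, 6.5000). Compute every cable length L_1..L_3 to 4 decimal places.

(4.9497, 7.3824, 4.3012)

L_1: Δ = A_1−P = (-3.5000, 3.5000) → ‖Δ‖ = √24.5000 = 4.9497
L_2: Δ = A_2−P = (-3.5000, -6.5000) → ‖Δ‖ = √54.5000 = 7.3824
L_3: Δ = A_3−P = (2.5000, 3.5000) → ‖Δ‖ = √18.5000 = 4.3012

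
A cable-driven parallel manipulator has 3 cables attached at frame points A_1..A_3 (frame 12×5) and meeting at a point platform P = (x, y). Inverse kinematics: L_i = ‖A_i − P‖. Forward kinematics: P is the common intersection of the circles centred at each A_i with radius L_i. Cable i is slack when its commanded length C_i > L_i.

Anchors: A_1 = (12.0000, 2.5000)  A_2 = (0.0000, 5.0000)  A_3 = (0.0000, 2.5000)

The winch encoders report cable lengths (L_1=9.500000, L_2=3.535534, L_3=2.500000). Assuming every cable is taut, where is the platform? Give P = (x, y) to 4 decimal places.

each cable: (A_i−P)·(A_i−P) = L_i²; let q_i = ‖A_i‖²−L_i²
q_1 = 144.0000+6.2500−90.2500 = 60.0000
row 1: 24.0000x − 5.0000y = 47.5000  (q_2=12.5000)
row 2: 24.0000x + 0.0000y = 60.0000  (q_3=0.0000)
Cramer on rows 1–2 → x = 2.5000, y = 2.5000

(2.5000, 2.5000)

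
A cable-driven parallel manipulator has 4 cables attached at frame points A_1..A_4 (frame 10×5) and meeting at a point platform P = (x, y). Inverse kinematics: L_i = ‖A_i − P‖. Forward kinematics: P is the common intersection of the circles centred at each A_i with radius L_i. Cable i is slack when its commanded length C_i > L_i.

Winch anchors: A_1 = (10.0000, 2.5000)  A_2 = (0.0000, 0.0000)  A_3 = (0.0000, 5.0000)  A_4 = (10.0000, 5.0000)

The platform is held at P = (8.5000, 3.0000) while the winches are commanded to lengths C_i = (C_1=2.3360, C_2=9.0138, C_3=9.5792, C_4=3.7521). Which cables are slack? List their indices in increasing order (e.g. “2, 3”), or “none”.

cable 1: L_1 = ‖A_1−P‖ = 1.5811;  C_1 = 2.3360 → slack
cable 2: L_2 = ‖A_2−P‖ = 9.0139;  C_2 = 9.0138 → taut
cable 3: L_3 = ‖A_3−P‖ = 8.7321;  C_3 = 9.5792 → slack
cable 4: L_4 = ‖A_4−P‖ = 2.5000;  C_4 = 3.7521 → slack

1, 3, 4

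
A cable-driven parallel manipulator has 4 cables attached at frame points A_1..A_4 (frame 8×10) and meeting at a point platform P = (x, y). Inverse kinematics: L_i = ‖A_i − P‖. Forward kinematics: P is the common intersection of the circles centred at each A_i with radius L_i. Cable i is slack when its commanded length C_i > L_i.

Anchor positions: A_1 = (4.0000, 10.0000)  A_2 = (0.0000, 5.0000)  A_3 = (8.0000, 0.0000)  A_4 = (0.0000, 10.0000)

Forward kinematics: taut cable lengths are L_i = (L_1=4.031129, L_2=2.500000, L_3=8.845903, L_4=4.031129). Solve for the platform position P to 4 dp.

(2.0000, 6.5000)

each cable: (A_i−P)·(A_i−P) = L_i²; let k_i = ‖A_i‖²−L_i²
k_1 = 16.0000+100.0000−16.2500 = 99.7500
row 1: 8.0000x + 10.0000y = 81.0000  (k_2=18.7500)
row 2: -8.0000x + 20.0000y = 114.0000  (k_3=-14.2500)
row 3: 8.0000x + 0.0000y = 16.0000  (k_4=83.7500)
Cramer on rows 1–2 → x = 2.0000, y = 6.5000
check cable 4: ‖A_4−P‖² = 16.2500 ≈ L_4² = 16.2500 ✓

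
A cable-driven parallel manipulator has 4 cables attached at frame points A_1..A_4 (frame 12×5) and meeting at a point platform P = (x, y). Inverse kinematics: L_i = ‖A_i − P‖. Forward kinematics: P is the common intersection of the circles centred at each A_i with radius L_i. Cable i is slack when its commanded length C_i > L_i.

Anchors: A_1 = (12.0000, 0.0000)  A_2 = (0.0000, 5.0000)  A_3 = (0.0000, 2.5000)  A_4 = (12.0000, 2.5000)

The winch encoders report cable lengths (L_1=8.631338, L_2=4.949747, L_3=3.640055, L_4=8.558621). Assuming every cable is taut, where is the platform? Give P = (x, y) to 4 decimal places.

(3.5000, 1.5000)

expand ‖A_i−P‖²=L_i² and subtract eq 1 (c_i ≔ ‖A_i‖²−L_i²)
c_1 = 144.0000+0.0000−74.5000 = 69.5000
eq1−eq2 → [24.0000  -10.0000]·P = 69.0000
eq1−eq3 → [24.0000  -5.0000]·P = 76.5000
eq1−eq4 → [0.0000  -5.0000]·P = -7.5000
2×2 solve → P = (3.5000, 1.5000)
check cable 4: ‖A_4−P‖² = 73.2500 ≈ L_4² = 73.2500 ✓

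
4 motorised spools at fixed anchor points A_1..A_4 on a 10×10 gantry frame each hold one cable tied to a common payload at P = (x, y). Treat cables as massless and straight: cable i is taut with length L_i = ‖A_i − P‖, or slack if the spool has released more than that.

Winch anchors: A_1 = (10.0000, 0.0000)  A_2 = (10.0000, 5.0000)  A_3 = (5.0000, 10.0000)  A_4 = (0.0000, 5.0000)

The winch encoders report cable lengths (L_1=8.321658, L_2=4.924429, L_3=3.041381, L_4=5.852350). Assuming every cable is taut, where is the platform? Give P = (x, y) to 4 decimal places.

(5.5000, 7.0000)

expand ‖A_i−P‖²=L_i² and subtract eq 1 (c_i ≔ ‖A_i‖²−L_i²)
c_1 = 100.0000+0.0000−69.2500 = 30.7500
eq1−eq2 → [0.0000  -10.0000]·P = -70.0000
eq1−eq3 → [10.0000  -20.0000]·P = -85.0000
eq1−eq4 → [20.0000  -10.0000]·P = 40.0000
2×2 solve → P = (5.5000, 7.0000)
check cable 4: ‖A_4−P‖² = 34.2500 ≈ L_4² = 34.2500 ✓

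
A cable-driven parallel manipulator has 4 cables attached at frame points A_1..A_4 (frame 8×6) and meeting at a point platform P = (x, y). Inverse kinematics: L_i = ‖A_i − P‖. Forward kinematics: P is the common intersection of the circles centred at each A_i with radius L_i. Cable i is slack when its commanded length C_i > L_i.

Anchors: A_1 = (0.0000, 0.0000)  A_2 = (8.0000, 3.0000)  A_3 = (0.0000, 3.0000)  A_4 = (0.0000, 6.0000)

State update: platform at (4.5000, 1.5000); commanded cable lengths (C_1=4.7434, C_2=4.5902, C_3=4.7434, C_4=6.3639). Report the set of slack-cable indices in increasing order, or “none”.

cable 1: L_1 = ‖A_1−P‖ = 4.7434;  C_1 = 4.7434 → taut
cable 2: L_2 = ‖A_2−P‖ = 3.8079;  C_2 = 4.5902 → slack
cable 3: L_3 = ‖A_3−P‖ = 4.7434;  C_3 = 4.7434 → taut
cable 4: L_4 = ‖A_4−P‖ = 6.3640;  C_4 = 6.3639 → taut

2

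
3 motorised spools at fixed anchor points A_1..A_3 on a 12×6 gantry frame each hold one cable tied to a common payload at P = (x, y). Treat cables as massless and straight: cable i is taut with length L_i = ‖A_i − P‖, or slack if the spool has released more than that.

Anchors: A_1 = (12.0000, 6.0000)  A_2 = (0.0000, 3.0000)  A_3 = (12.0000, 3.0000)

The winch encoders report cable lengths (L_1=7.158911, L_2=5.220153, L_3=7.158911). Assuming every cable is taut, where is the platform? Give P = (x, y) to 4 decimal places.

(5.0000, 4.5000)

each cable: (A_i−P)·(A_i−P) = L_i²; let k_i = ‖A_i‖²−L_i²
k_1 = 144.0000+36.0000−51.2500 = 128.7500
row 1: 24.0000x + 6.0000y = 147.0000  (k_2=-18.2500)
row 2: 0.0000x + 6.0000y = 27.0000  (k_3=101.7500)
Cramer on rows 1–2 → x = 5.0000, y = 4.5000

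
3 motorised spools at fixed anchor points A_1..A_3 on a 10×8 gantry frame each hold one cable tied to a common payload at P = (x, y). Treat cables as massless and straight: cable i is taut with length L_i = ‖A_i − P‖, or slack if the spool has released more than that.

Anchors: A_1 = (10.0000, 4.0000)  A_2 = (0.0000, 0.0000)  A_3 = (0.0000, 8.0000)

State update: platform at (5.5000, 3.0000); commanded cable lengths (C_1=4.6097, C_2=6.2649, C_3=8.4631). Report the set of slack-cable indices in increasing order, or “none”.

cable 1: L_1 = ‖A_1−P‖ = 4.6098;  C_1 = 4.6097 → taut
cable 2: L_2 = ‖A_2−P‖ = 6.2650;  C_2 = 6.2649 → taut
cable 3: L_3 = ‖A_3−P‖ = 7.4330;  C_3 = 8.4631 → slack

3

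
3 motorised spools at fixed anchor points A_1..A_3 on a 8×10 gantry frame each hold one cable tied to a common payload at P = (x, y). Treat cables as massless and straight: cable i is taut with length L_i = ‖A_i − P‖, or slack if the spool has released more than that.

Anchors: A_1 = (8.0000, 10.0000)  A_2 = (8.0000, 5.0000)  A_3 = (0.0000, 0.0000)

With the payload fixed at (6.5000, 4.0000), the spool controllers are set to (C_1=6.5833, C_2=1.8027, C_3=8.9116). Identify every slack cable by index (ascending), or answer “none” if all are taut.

i=1: geometric 6.1847 vs commanded 6.5833 ⇒ slack
i=2: geometric 1.8028 vs commanded 1.8027 ⇒ taut
i=3: geometric 7.6322 vs commanded 8.9116 ⇒ slack

1, 3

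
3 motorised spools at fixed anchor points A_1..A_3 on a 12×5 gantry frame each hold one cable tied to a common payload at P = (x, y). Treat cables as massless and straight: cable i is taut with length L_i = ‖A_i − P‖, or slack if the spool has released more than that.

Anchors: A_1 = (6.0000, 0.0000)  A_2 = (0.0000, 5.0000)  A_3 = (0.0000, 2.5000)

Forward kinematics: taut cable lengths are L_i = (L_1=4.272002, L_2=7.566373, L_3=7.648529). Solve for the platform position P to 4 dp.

(7.5000, 4.0000)

each cable: (A_i−P)·(A_i−P) = L_i²; let q_i = ‖A_i‖²−L_i²
q_1 = 36.0000+0.0000−18.2500 = 17.7500
row 1: 12.0000x − 10.0000y = 50.0000  (q_2=-32.2500)
row 2: 12.0000x − 5.0000y = 70.0000  (q_3=-52.2500)
Cramer on rows 1–2 → x = 7.5000, y = 4.0000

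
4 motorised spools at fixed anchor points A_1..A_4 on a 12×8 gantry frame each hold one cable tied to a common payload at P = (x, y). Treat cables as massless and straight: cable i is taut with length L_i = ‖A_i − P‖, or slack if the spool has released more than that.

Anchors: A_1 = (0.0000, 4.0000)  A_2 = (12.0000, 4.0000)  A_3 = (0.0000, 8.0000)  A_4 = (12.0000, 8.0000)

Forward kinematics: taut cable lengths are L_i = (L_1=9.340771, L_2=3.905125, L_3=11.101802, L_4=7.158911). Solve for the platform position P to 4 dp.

expand ‖A_i−P‖²=L_i² and subtract eq 1 (q_i ≔ ‖A_i‖²−L_i²)
q_1 = 0.0000+16.0000−87.2500 = -71.2500
eq1−eq2 → [-24.0000  0.0000]·P = -216.0000
eq1−eq3 → [0.0000  -8.0000]·P = -12.0000
eq1−eq4 → [-24.0000  -8.0000]·P = -228.0000
2×2 solve → P = (9.0000, 1.5000)
check cable 4: ‖A_4−P‖² = 51.2500 ≈ L_4² = 51.2500 ✓

(9.0000, 1.5000)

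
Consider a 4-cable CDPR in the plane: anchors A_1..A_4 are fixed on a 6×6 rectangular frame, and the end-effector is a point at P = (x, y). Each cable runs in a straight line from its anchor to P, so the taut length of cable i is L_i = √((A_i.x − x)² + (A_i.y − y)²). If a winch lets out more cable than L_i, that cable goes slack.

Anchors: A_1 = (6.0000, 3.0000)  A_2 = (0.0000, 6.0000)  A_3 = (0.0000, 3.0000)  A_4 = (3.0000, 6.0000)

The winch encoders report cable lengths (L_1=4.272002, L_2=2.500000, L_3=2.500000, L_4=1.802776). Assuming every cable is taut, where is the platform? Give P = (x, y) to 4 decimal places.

circle eqns → linear via eq_j − eq_1; set k_j = A_j·A_j − L_j²
k_1 = 36.0000+9.0000−18.2500 = 26.7500
12.0000·x − 6.0000·y = k_1−k_2 = -3.0000
12.0000·x + 0.0000·y = k_1−k_3 = 24.0000
6.0000·x − 6.0000·y = k_1−k_4 = -15.0000
solve first two rows → x=2.0000, y=4.5000
check cable 4: ‖A_4−P‖² = 3.2500 ≈ L_4² = 3.2500 ✓

(2.0000, 4.5000)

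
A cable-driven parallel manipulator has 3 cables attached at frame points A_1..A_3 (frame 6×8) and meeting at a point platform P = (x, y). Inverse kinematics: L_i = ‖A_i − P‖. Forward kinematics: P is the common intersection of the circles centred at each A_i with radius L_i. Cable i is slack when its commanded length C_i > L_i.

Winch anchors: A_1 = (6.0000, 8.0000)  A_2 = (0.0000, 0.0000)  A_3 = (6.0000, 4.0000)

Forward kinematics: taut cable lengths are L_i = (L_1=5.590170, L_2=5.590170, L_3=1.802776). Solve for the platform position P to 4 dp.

(5.0000, 2.5000)

each cable: (A_i−P)·(A_i−P) = L_i²; let k_i = ‖A_i‖²−L_i²
k_1 = 36.0000+64.0000−31.2500 = 68.7500
row 1: 12.0000x + 16.0000y = 100.0000  (k_2=-31.2500)
row 2: 0.0000x + 8.0000y = 20.0000  (k_3=48.7500)
Cramer on rows 1–2 → x = 5.0000, y = 2.5000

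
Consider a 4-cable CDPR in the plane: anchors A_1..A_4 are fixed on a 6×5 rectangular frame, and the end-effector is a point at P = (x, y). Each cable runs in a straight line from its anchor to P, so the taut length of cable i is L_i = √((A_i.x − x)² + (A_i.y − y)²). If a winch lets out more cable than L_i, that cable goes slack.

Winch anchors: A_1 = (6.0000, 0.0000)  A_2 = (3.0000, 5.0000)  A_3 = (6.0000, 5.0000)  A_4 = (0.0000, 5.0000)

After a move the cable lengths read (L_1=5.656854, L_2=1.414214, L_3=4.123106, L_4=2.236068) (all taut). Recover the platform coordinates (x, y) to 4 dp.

circle eqns → linear via eq_j − eq_1; set c_j = A_j·A_j − L_j²
c_1 = 36.0000+0.0000−32.0000 = 4.0000
6.0000·x − 10.0000·y = c_1−c_2 = -28.0000
0.0000·x − 10.0000·y = c_1−c_3 = -40.0000
12.0000·x − 10.0000·y = c_1−c_4 = -16.0000
solve first two rows → x=2.0000, y=4.0000
check cable 4: ‖A_4−P‖² = 5.0000 ≈ L_4² = 5.0000 ✓

(2.0000, 4.0000)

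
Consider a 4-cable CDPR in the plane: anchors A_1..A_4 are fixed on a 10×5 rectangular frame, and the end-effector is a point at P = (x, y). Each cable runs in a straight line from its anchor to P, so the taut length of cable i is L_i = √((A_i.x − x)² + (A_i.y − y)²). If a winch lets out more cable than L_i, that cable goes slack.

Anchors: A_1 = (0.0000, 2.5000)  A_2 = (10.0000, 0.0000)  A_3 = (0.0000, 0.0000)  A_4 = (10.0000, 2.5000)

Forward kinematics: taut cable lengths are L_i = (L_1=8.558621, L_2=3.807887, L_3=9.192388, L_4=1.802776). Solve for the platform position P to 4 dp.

(8.5000, 3.5000)

each cable: (A_i−P)·(A_i−P) = L_i²; let q_i = ‖A_i‖²−L_i²
q_1 = 0.0000+6.2500−73.2500 = -67.0000
row 1: -20.0000x + 5.0000y = -152.5000  (q_2=85.5000)
row 2: 0.0000x + 5.0000y = 17.5000  (q_3=-84.5000)
row 3: -20.0000x + 0.0000y = -170.0000  (q_4=103.0000)
Cramer on rows 1–2 → x = 8.5000, y = 3.5000
check cable 4: ‖A_4−P‖² = 3.2500 ≈ L_4² = 3.2500 ✓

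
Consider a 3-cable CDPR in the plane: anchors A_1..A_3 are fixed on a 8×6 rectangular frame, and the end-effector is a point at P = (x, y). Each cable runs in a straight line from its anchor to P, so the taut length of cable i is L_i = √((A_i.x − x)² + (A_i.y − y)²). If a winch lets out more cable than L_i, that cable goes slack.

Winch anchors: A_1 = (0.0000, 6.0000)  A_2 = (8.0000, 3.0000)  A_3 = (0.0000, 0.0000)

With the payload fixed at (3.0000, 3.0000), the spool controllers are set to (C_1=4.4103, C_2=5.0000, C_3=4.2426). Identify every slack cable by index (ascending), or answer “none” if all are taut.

1

i=1: geometric 4.2426 vs commanded 4.4103 ⇒ slack
i=2: geometric 5.0000 vs commanded 5.0000 ⇒ taut
i=3: geometric 4.2426 vs commanded 4.2426 ⇒ taut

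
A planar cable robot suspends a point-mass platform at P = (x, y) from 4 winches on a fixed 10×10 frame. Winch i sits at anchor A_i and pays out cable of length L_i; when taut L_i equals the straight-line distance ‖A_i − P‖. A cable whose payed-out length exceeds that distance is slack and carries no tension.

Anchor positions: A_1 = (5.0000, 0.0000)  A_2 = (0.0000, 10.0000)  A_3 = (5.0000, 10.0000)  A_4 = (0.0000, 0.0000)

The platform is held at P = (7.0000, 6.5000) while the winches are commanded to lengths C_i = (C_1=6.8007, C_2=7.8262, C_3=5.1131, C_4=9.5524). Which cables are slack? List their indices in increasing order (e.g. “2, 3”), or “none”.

3

cable 1: √((-2.0000)²+(-6.5000)²)=6.8007, C_1=6.8007: taut
cable 2: √((-7.0000)²+(3.5000)²)=7.8262, C_2=7.8262: taut
cable 3: √((-2.0000)²+(3.5000)²)=4.0311, C_3=5.1131: slack
cable 4: √((-7.0000)²+(-6.5000)²)=9.5525, C_4=9.5524: taut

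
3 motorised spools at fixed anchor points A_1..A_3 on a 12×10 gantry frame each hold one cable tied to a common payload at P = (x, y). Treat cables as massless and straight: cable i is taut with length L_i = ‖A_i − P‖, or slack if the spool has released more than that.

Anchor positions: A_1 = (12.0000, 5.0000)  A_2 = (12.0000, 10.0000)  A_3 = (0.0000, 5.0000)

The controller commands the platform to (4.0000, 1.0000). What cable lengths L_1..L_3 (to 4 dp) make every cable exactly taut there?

L_1: Δ = A_1−P = (8.0000, 4.0000) → ‖Δ‖ = √80.0000 = 8.9443
L_2: Δ = A_2−P = (8.0000, 9.0000) → ‖Δ‖ = √145.0000 = 12.0416
L_3: Δ = A_3−P = (-4.0000, 4.0000) → ‖Δ‖ = √32.0000 = 5.6569

(8.9443, 12.0416, 5.6569)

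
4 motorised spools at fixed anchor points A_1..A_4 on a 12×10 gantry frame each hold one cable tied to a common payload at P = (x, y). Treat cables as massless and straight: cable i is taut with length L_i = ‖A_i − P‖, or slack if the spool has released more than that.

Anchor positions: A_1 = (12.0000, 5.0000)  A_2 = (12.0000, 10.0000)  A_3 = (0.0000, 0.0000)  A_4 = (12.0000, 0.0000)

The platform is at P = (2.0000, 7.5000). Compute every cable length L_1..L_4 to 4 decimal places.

(10.3078, 10.3078, 7.7621, 12.5000)

cable 1: Δx=10.0000, Δy=-2.5000; L_1 = √(Δx²+Δy²) = 10.3078
cable 2: Δx=10.0000, Δy=2.5000; L_2 = √(Δx²+Δy²) = 10.3078
cable 3: Δx=-2.0000, Δy=-7.5000; L_3 = √(Δx²+Δy²) = 7.7621
cable 4: Δx=10.0000, Δy=-7.5000; L_4 = √(Δx²+Δy²) = 12.5000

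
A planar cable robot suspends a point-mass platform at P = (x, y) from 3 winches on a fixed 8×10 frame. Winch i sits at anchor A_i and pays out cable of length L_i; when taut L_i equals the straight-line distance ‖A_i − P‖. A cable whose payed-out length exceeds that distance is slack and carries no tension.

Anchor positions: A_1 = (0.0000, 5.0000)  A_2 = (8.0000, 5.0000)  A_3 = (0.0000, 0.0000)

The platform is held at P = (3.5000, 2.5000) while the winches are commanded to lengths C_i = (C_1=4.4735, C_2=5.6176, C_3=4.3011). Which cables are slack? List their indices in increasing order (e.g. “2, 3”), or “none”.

i=1: geometric 4.3012 vs commanded 4.4735 ⇒ slack
i=2: geometric 5.1478 vs commanded 5.6176 ⇒ slack
i=3: geometric 4.3012 vs commanded 4.3011 ⇒ taut

1, 2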